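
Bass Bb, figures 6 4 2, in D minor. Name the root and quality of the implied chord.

The figures 6 4 2 indicate a seventh chord in third inversion.
In third inversion the root lies a second above the bass: a second above Bb in D minor is C.
The chord tones are Bb, C, E, G, giving C dominant seventh.

C dominant seventh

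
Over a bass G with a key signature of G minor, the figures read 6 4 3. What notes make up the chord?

A third above G in this key is Bb.
A fourth above G in this key is C.
A sixth above G in this key is Eb.
Together with the bass G, this spells C minor seventh in second inversion.

G, Bb, C, Eb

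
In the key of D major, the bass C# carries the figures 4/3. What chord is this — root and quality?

The figures 4/3 indicate a seventh chord in second inversion.
In second inversion the root lies a fourth above the bass: a fourth above C# in D major is F#.
The chord tones are C#, E, F#, A, giving F# minor seventh.

F# minor seventh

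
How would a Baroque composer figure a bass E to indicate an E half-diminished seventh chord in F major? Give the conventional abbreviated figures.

E is the root of E half-diminished seventh, so the chord is in root position.
A seventh chord in root position is figured 7/5/3, conventionally abbreviated 7.

7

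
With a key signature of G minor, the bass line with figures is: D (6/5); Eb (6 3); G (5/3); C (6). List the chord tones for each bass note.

D (6/5/3): D, F, A, Bb.
Eb (6/3): Eb, G, C.
G (5/3): G, Bb, D.
C (6/3): C, Eb, A.

D, F, A, Bb | Eb, G, C | G, Bb, D | C, Eb, A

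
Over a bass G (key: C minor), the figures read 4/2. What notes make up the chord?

The written figures 4/2 are shorthand for 6/4/2: the 6 is implied.
A second above G in this key is Ab.
A fourth above G in this key is C.
A sixth above G in this key is Eb.
Together with the bass G, this spells Ab major seventh in third inversion.

G, Ab, C, Eb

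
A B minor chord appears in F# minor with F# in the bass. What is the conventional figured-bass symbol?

6/4

F# is the fifth of B minor, so the chord is in second inversion.
A triad in second inversion is figured 6/4, conventionally abbreviated 6/4.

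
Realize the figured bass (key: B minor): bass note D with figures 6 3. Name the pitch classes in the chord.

A third above D in this key is F#.
A sixth above D in this key is B.
Together with the bass D, this spells B minor in first inversion.

D, F#, B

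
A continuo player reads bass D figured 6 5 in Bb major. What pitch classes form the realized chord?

The written figures 6 5 are shorthand for 6/5/3: the 3 is implied.
A third above D in this key is F.
A fifth above D in this key is A.
A sixth above D in this key is Bb.
Together with the bass D, this spells Bb major seventh in first inversion.

D, F, A, Bb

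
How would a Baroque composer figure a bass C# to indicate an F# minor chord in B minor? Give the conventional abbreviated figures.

C# is the fifth of F# minor, so the chord is in second inversion.
A triad in second inversion is figured 6/4, conventionally abbreviated 6/4.

6/4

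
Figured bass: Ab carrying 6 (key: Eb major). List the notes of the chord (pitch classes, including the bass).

The written figures 6 are shorthand for 6/3: the 3 is implied.
A third above Ab in this key is C.
A sixth above Ab in this key is F.
Together with the bass Ab, this spells F minor in first inversion.

Ab, C, F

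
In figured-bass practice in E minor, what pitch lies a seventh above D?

C

Counting 6 letter steps above D lands on C; in E minor, that letter is C.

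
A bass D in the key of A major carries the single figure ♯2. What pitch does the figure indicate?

E#

Counting 1 letter step above D lands on E; in A major, that letter is E.
The #2 figure raises it a semitone, giving E#.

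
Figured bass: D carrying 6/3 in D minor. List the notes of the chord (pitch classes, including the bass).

D, F, Bb

A third above D in this key is F.
A sixth above D in this key is Bb.
Together with the bass D, this spells Bb major in first inversion.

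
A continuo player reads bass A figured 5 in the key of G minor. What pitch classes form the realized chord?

A, C, Eb

The written figures 5 are shorthand for 5/3: the 3 is implied.
A third above A in this key is C.
A fifth above A in this key is Eb.
Together with the bass A, this spells A diminished in root position.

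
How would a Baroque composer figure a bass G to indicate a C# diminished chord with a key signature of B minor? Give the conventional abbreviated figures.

6/4

G is the fifth of C# diminished, so the chord is in second inversion.
A triad in second inversion is figured 6/4, conventionally abbreviated 6/4.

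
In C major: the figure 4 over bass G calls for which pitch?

Counting 3 letter steps above G lands on C; in C major, that letter is C.

C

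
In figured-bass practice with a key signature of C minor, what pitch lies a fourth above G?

C

Counting 3 letter steps above G lands on C; in C minor, that letter is C.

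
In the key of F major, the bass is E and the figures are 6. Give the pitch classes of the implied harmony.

E, G, C

The written figures 6 are shorthand for 6/3: the 3 is implied.
A third above E in this key is G.
A sixth above E in this key is C.
Together with the bass E, this spells C major in first inversion.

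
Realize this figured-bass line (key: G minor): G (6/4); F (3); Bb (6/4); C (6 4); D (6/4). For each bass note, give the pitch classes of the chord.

G, C, Eb | F, A, C | Bb, Eb, G | C, F, A | D, G, Bb

G (6/4): G, C, Eb.
F (5/3): F, A, C.
Bb (6/4): Bb, Eb, G.
C (6/4): C, F, A.
D (6/4): D, G, Bb.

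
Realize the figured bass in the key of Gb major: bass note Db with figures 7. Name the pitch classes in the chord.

The written figures 7 are shorthand for 7/5/3: the 5/3 are implied.
A third above Db in this key is F.
A fifth above Db in this key is Ab.
A seventh above Db in this key is Cb.
Together with the bass Db, this spells Db dominant seventh in root position.

Db, F, Ab, Cb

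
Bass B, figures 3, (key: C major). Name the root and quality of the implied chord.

B diminished

The figures 3 indicate a triad in root position.
In root position the bass is the root, so the root is B.
The chord tones are B, D, F, giving B diminished.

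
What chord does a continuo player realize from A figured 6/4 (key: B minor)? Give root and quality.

D major

The figures 6/4 indicate a triad in second inversion.
In second inversion the root lies a fourth above the bass: a fourth above A in B minor is D.
The chord tones are A, D, F#, giving D major.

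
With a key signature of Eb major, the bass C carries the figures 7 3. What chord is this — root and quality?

The figures 7 3 indicate a seventh chord in root position.
In root position the bass is the root, so the root is C.
The chord tones are C, Eb, G, Bb, giving C minor seventh.

C minor seventh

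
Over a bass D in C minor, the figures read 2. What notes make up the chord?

D, Eb, G, Bb

The written figures 2 are shorthand for 6/4/2: the 6/4 are implied.
A second above D in this key is Eb.
A fourth above D in this key is G.
A sixth above D in this key is Bb.
Together with the bass D, this spells Eb major seventh in third inversion.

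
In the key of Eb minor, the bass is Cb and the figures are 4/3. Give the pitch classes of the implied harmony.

The written figures 4/3 are shorthand for 6/4/3: the 6 is implied.
A third above Cb in this key is Eb.
A fourth above Cb in this key is F.
A sixth above Cb in this key is Ab.
Together with the bass Cb, this spells F half-diminished seventh in second inversion.

Cb, Eb, F, Ab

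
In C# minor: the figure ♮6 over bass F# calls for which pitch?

Counting 5 letter steps above F# lands on D; in C# minor, that letter is D#.
The ♮6 figure makes it natural, giving D.

D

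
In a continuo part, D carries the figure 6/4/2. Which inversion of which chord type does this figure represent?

Intervals of 6/4/2 above the bass form a seventh chord; the bass is the seventh, so this is third inversion.

seventh chord, third inversion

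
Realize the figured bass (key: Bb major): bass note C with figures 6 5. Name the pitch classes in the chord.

The written figures 6 5 are shorthand for 6/5/3: the 3 is implied.
A third above C in this key is Eb.
A fifth above C in this key is G.
A sixth above C in this key is A.
Together with the bass C, this spells A half-diminished seventh in first inversion.

C, Eb, G, A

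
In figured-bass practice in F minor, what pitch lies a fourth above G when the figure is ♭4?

Counting 3 letter steps above G lands on C; in F minor, that letter is C.
The b4 figure lowers it a semitone, giving Cb.

Cb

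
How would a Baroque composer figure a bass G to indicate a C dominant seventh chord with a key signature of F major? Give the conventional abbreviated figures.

G is the fifth of C dominant seventh, so the chord is in second inversion.
A seventh chord in second inversion is figured 6/4/3, conventionally abbreviated 4/3.

4/3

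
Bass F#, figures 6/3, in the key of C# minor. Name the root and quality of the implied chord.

D# diminished

The figures 6/3 indicate a triad in first inversion.
In first inversion the root lies a sixth above the bass: a sixth above F# in C# minor is D#.
The chord tones are F#, A, D#, giving D# diminished.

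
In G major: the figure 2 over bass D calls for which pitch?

E

Counting 1 letter step above D lands on E; in G major, that letter is E.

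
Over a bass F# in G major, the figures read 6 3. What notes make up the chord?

F#, A, D

A third above F# in this key is A.
A sixth above F# in this key is D.
Together with the bass F#, this spells D major in first inversion.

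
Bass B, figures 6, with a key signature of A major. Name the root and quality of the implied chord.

G# diminished

The figures 6 indicate a triad in first inversion.
In first inversion the root lies a sixth above the bass: a sixth above B in A major is G#.
The chord tones are B, D, G#, giving G# diminished.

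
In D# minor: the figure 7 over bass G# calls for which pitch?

Counting 6 letter steps above G# lands on F; in D# minor, that letter is F#.

F#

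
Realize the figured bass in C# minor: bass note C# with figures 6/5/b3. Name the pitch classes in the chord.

A third above C# in this key is E, lowered to Eb by the flat.
A fifth above C# in this key is G#.
A sixth above C# in this key is A.

C#, Eb, G#, A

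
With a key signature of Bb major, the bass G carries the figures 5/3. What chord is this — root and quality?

The figures 5/3 indicate a triad in root position.
In root position the bass is the root, so the root is G.
The chord tones are G, Bb, D, giving G minor.

G minor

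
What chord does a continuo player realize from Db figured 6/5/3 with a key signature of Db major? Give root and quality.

Bb minor seventh

The figures 6/5/3 indicate a seventh chord in first inversion.
In first inversion the root lies a sixth above the bass: a sixth above Db in Db major is Bb.
The chord tones are Db, F, Ab, Bb, giving Bb minor seventh.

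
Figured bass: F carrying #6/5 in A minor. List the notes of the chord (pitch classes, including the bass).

F, A, C, D#

The written figures #6/5 are shorthand for 6/5/3: the 3 is implied.
A third above F in this key is A.
A fifth above F in this key is C.
A sixth above F in this key is D, raised to D# by the sharp.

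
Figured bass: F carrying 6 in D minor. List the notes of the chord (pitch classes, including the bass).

The written figures 6 are shorthand for 6/3: the 3 is implied.
A third above F in this key is A.
A sixth above F in this key is D.
Together with the bass F, this spells D minor in first inversion.

F, A, D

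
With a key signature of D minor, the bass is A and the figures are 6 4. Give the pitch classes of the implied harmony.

A, D, F

A fourth above A in this key is D.
A sixth above A in this key is F.
Together with the bass A, this spells D minor in second inversion.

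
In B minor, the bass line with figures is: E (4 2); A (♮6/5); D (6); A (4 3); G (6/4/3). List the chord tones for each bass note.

E, F#, A, C# | A, C#, E, F | D, F#, B | A, C#, D, F# | G, B, C#, E

E (6/4/2): E, F#, A, C#.
A (♮6/5/3): A, C#, E, F.
D (6/3): D, F#, B.
A (6/4/3): A, C#, D, F#.
G (6/4/3): G, B, C#, E.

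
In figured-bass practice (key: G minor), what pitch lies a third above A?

C

Counting 2 letter steps above A lands on C; in G minor, that letter is C.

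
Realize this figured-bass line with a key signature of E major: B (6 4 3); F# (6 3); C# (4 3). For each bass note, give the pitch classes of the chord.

B, D#, E, G# | F#, A, D# | C#, E, F#, A

B (6/4/3): B, D#, E, G#.
F# (6/3): F#, A, D#.
C# (6/4/3): C#, E, F#, A.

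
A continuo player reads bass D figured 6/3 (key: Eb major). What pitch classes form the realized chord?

D, F, Bb

A third above D in this key is F.
A sixth above D in this key is Bb.
Together with the bass D, this spells Bb major in first inversion.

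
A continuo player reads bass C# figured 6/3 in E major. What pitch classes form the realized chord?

A third above C# in this key is E.
A sixth above C# in this key is A.
Together with the bass C#, this spells A major in first inversion.

C#, E, A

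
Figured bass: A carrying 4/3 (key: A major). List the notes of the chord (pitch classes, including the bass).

The written figures 4/3 are shorthand for 6/4/3: the 6 is implied.
A third above A in this key is C#.
A fourth above A in this key is D.
A sixth above A in this key is F#.
Together with the bass A, this spells D major seventh in second inversion.

A, C#, D, F#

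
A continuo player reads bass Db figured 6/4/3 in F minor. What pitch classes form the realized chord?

A third above Db in this key is F.
A fourth above Db in this key is G.
A sixth above Db in this key is Bb.
Together with the bass Db, this spells G half-diminished seventh in second inversion.

Db, F, G, Bb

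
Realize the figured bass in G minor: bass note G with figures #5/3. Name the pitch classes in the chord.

A third above G in this key is Bb.
A fifth above G in this key is D, raised to D# by the sharp.

G, Bb, D#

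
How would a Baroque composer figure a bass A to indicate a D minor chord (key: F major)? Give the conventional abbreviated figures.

A is the fifth of D minor, so the chord is in second inversion.
A triad in second inversion is figured 6/4, conventionally abbreviated 6/4.

6/4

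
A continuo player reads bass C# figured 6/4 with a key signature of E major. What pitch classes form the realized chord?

A fourth above C# in this key is F#.
A sixth above C# in this key is A.
Together with the bass C#, this spells F# minor in second inversion.

C#, F#, A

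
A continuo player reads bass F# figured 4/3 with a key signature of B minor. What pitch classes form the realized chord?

F#, A, B, D

The written figures 4/3 are shorthand for 6/4/3: the 6 is implied.
A third above F# in this key is A.
A fourth above F# in this key is B.
A sixth above F# in this key is D.
Together with the bass F#, this spells B minor seventh in second inversion.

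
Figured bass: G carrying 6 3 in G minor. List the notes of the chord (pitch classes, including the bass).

A third above G in this key is Bb.
A sixth above G in this key is Eb.
Together with the bass G, this spells Eb major in first inversion.

G, Bb, Eb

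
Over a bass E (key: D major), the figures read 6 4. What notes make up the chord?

A fourth above E in this key is A.
A sixth above E in this key is C#.
Together with the bass E, this spells A major in second inversion.

E, A, C#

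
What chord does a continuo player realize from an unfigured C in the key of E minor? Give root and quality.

C major

An unfigured bass indicates a triad in root position.
In root position the bass is the root, so the root is C.
The chord tones are C, E, G, giving C major.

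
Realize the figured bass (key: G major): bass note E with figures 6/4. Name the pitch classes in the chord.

E, A, C

A fourth above E in this key is A.
A sixth above E in this key is C.
Together with the bass E, this spells A minor in second inversion.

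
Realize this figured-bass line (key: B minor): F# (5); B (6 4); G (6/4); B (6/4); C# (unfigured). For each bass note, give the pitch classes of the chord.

F#, A, C# | B, E, G | G, C#, E | B, E, G | C#, E, G

F# (5/3): F#, A, C#.
B (6/4): B, E, G.
G (6/4): G, C#, E.
B (6/4): B, E, G.
C# (5/3): C#, E, G.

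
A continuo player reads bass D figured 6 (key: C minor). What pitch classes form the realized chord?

The written figures 6 are shorthand for 6/3: the 3 is implied.
A third above D in this key is F.
A sixth above D in this key is Bb.
Together with the bass D, this spells Bb major in first inversion.

D, F, Bb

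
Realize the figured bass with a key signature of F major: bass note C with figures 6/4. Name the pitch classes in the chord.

C, F, A

A fourth above C in this key is F.
A sixth above C in this key is A.
Together with the bass C, this spells F major in second inversion.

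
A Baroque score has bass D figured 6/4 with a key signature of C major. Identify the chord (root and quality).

The figures 6/4 indicate a triad in second inversion.
In second inversion the root lies a fourth above the bass: a fourth above D in C major is G.
The chord tones are D, G, B, giving G major.

G major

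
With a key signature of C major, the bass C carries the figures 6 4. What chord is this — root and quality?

F major

The figures 6 4 indicate a triad in second inversion.
In second inversion the root lies a fourth above the bass: a fourth above C in C major is F.
The chord tones are C, F, A, giving F major.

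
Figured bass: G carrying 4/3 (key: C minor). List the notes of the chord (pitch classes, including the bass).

G, Bb, C, Eb

The written figures 4/3 are shorthand for 6/4/3: the 6 is implied.
A third above G in this key is Bb.
A fourth above G in this key is C.
A sixth above G in this key is Eb.
Together with the bass G, this spells C minor seventh in second inversion.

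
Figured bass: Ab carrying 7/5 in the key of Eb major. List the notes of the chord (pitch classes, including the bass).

The written figures 7/5 are shorthand for 7/5/3: the 3 is implied.
A third above Ab in this key is C.
A fifth above Ab in this key is Eb.
A seventh above Ab in this key is G.
Together with the bass Ab, this spells Ab major seventh in root position.

Ab, C, Eb, G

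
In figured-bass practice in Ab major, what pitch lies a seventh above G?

F

Counting 6 letter steps above G lands on F; in Ab major, that letter is F.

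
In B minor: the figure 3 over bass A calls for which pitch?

C#

Counting 2 letter steps above A lands on C; in B minor, that letter is C#.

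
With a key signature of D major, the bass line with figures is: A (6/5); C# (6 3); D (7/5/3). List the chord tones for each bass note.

A (6/5/3): A, C#, E, F#.
C# (6/3): C#, E, A.
D (7/5/3): D, F#, A, C#.

A, C#, E, F# | C#, E, A | D, F#, A, C#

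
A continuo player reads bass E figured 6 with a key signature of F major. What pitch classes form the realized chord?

The written figures 6 are shorthand for 6/3: the 3 is implied.
A third above E in this key is G.
A sixth above E in this key is C.
Together with the bass E, this spells C major in first inversion.

E, G, C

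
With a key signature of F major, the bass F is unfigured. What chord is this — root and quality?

An unfigured bass indicates a triad in root position.
In root position the bass is the root, so the root is F.
The chord tones are F, A, C, giving F major.

F major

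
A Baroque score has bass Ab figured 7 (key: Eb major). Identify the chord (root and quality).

Ab major seventh

The figures 7 indicate a seventh chord in root position.
In root position the bass is the root, so the root is Ab.
The chord tones are Ab, C, Eb, G, giving Ab major seventh.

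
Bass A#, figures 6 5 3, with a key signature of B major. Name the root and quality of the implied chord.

The figures 6 5 3 indicate a seventh chord in first inversion.
In first inversion the root lies a sixth above the bass: a sixth above A# in B major is F#.
The chord tones are A#, C#, E, F#, giving F# dominant seventh.

F# dominant seventh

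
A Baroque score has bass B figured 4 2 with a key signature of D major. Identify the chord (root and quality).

The figures 4 2 indicate a seventh chord in third inversion.
In third inversion the root lies a second above the bass: a second above B in D major is C#.
The chord tones are B, C#, E, G, giving C# half-diminished seventh.

C# half-diminished seventh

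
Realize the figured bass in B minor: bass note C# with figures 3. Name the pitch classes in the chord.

The written figures 3 are shorthand for 5/3: the 5 is implied.
A third above C# in this key is E.
A fifth above C# in this key is G.
Together with the bass C#, this spells C# diminished in root position.

C#, E, G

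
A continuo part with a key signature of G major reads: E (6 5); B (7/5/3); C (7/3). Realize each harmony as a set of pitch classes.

E, G, B, C | B, D, F#, A | C, E, G, B

E (6/5/3): E, G, B, C.
B (7/5/3): B, D, F#, A.
C (7/5/3): C, E, G, B.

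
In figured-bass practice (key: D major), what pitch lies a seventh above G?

F#

Counting 6 letter steps above G lands on F; in D major, that letter is F#.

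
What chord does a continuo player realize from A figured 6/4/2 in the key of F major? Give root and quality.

Bb major seventh

The figures 6/4/2 indicate a seventh chord in third inversion.
In third inversion the root lies a second above the bass: a second above A in F major is Bb.
The chord tones are A, Bb, D, F, giving Bb major seventh.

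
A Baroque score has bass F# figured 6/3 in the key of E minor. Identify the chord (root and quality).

The figures 6/3 indicate a triad in first inversion.
In first inversion the root lies a sixth above the bass: a sixth above F# in E minor is D.
The chord tones are F#, A, D, giving D major.

D major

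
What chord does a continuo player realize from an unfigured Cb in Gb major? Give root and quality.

Cb major

An unfigured bass indicates a triad in root position.
In root position the bass is the root, so the root is Cb.
The chord tones are Cb, Eb, Gb, giving Cb major.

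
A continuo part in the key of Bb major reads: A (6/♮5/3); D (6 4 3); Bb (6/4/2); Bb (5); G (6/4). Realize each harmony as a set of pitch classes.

A (6/♮5/3): A, C, E, F.
D (6/4/3): D, F, G, Bb.
Bb (6/4/2): Bb, C, Eb, G.
Bb (5/3): Bb, D, F.
G (6/4): G, C, Eb.

A, C, E, F | D, F, G, Bb | Bb, C, Eb, G | Bb, D, F | G, C, Eb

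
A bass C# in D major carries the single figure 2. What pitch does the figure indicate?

D

Counting 1 letter step above C# lands on D; in D major, that letter is D.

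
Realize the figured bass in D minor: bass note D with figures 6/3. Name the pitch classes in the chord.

A third above D in this key is F.
A sixth above D in this key is Bb.
Together with the bass D, this spells Bb major in first inversion.

D, F, Bb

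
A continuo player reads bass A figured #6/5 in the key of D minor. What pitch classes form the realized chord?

The written figures #6/5 are shorthand for 6/5/3: the 3 is implied.
A third above A in this key is C.
A fifth above A in this key is E.
A sixth above A in this key is F, raised to F# by the sharp.
Together with the bass A, this spells F# half-diminished seventh in first inversion.

A, C, E, F#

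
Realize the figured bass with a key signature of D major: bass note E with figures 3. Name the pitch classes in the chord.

The written figures 3 are shorthand for 5/3: the 5 is implied.
A third above E in this key is G.
A fifth above E in this key is B.
Together with the bass E, this spells E minor in root position.

E, G, B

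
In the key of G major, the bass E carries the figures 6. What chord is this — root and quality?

C major

The figures 6 indicate a triad in first inversion.
In first inversion the root lies a sixth above the bass: a sixth above E in G major is C.
The chord tones are E, G, C, giving C major.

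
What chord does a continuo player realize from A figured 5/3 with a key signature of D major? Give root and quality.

The figures 5/3 indicate a triad in root position.
In root position the bass is the root, so the root is A.
The chord tones are A, C#, E, giving A major.

A major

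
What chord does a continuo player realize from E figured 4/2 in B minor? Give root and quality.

The figures 4/2 indicate a seventh chord in third inversion.
In third inversion the root lies a second above the bass: a second above E in B minor is F#.
The chord tones are E, F#, A, C#, giving F# minor seventh.

F# minor seventh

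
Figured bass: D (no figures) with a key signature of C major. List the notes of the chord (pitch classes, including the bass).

An unfigured bass implies 5/3.
A third above D in this key is F.
A fifth above D in this key is A.
Together with the bass D, this spells D minor in root position.

D, F, A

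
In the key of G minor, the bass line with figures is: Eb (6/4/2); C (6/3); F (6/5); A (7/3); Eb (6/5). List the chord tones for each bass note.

Eb, F, A, C | C, Eb, A | F, A, C, D | A, C, Eb, G | Eb, G, Bb, C

Eb (6/4/2): Eb, F, A, C.
C (6/3): C, Eb, A.
F (6/5/3): F, A, C, D.
A (7/5/3): A, C, Eb, G.
Eb (6/5/3): Eb, G, Bb, C.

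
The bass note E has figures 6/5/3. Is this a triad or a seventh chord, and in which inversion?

seventh chord, first inversion

Intervals of 6/5/3 above the bass form a seventh chord; the bass is the third, so this is first inversion.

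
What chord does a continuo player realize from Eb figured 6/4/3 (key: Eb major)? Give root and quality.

The figures 6/4/3 indicate a seventh chord in second inversion.
In second inversion the root lies a fourth above the bass: a fourth above Eb in Eb major is Ab.
The chord tones are Eb, G, Ab, C, giving Ab major seventh.

Ab major seventh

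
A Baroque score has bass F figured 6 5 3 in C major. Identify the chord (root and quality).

The figures 6 5 3 indicate a seventh chord in first inversion.
In first inversion the root lies a sixth above the bass: a sixth above F in C major is D.
The chord tones are F, A, C, D, giving D minor seventh.

D minor seventh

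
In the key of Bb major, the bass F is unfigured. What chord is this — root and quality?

F major

An unfigured bass indicates a triad in root position.
In root position the bass is the root, so the root is F.
The chord tones are F, A, C, giving F major.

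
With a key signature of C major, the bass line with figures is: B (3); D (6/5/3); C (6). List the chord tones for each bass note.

B (5/3): B, D, F.
D (6/5/3): D, F, A, B.
C (6/3): C, E, A.

B, D, F | D, F, A, B | C, E, A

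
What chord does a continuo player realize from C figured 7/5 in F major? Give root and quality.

C dominant seventh

The figures 7/5 indicate a seventh chord in root position.
In root position the bass is the root, so the root is C.
The chord tones are C, E, G, Bb, giving C dominant seventh.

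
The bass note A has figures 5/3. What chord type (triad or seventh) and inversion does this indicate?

Intervals of 5/3 above the bass form a triad; the bass is the root, so this is root position.

triad, root position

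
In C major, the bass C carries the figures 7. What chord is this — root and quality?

The figures 7 indicate a seventh chord in root position.
In root position the bass is the root, so the root is C.
The chord tones are C, E, G, B, giving C major seventh.

C major seventh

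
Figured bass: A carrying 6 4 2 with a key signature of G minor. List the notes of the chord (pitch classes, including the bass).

A, Bb, D, F

A second above A in this key is Bb.
A fourth above A in this key is D.
A sixth above A in this key is F.
Together with the bass A, this spells Bb major seventh in third inversion.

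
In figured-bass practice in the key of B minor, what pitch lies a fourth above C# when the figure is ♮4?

F

Counting 3 letter steps above C# lands on F; in B minor, that letter is F#.
The ♮4 figure makes it natural, giving F.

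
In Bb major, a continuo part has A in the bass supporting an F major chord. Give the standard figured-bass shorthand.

6

A is the third of F major, so the chord is in first inversion.
A triad in first inversion is figured 6/3, conventionally abbreviated 6.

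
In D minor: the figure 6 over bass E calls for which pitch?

C

Counting 5 letter steps above E lands on C; in D minor, that letter is C.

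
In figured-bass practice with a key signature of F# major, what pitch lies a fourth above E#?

Counting 3 letter steps above E# lands on A; in F# major, that letter is A#.

A#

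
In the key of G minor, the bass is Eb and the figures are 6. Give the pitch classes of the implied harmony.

Eb, G, C

The written figures 6 are shorthand for 6/3: the 3 is implied.
A third above Eb in this key is G.
A sixth above Eb in this key is C.
Together with the bass Eb, this spells C minor in first inversion.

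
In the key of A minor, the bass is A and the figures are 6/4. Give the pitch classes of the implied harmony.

A, D, F

A fourth above A in this key is D.
A sixth above A in this key is F.
Together with the bass A, this spells D minor in second inversion.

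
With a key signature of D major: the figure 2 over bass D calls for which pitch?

Counting 1 letter step above D lands on E; in D major, that letter is E.

E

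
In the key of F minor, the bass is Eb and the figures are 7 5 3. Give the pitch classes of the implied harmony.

A third above Eb in this key is G.
A fifth above Eb in this key is Bb.
A seventh above Eb in this key is Db.
Together with the bass Eb, this spells Eb dominant seventh in root position.

Eb, G, Bb, Db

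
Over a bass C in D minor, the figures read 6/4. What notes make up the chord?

C, F, A

A fourth above C in this key is F.
A sixth above C in this key is A.
Together with the bass C, this spells F major in second inversion.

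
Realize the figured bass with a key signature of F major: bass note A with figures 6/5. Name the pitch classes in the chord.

The written figures 6/5 are shorthand for 6/5/3: the 3 is implied.
A third above A in this key is C.
A fifth above A in this key is E.
A sixth above A in this key is F.
Together with the bass A, this spells F major seventh in first inversion.

A, C, E, F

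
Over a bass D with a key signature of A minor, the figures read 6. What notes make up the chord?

D, F, B

The written figures 6 are shorthand for 6/3: the 3 is implied.
A third above D in this key is F.
A sixth above D in this key is B.
Together with the bass D, this spells B diminished in first inversion.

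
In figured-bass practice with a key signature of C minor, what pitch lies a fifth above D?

Counting 4 letter steps above D lands on A; in C minor, that letter is Ab.

Ab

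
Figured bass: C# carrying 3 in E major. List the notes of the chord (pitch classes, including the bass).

The written figures 3 are shorthand for 5/3: the 5 is implied.
A third above C# in this key is E.
A fifth above C# in this key is G#.
Together with the bass C#, this spells C# minor in root position.

C#, E, G#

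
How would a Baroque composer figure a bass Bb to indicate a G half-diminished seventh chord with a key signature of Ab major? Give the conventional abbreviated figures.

Bb is the third of G half-diminished seventh, so the chord is in first inversion.
A seventh chord in first inversion is figured 6/5/3, conventionally abbreviated 6/5.

6/5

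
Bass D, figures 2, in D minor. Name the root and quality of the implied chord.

The figures 2 indicate a seventh chord in third inversion.
In third inversion the root lies a second above the bass: a second above D in D minor is E.
The chord tones are D, E, G, Bb, giving E half-diminished seventh.

E half-diminished seventh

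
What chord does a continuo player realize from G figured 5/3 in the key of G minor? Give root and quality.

The figures 5/3 indicate a triad in root position.
In root position the bass is the root, so the root is G.
The chord tones are G, Bb, D, giving G minor.

G minor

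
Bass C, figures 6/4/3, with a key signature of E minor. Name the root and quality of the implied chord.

The figures 6/4/3 indicate a seventh chord in second inversion.
In second inversion the root lies a fourth above the bass: a fourth above C in E minor is F#.
The chord tones are C, E, F#, A, giving F# half-diminished seventh.

F# half-diminished seventh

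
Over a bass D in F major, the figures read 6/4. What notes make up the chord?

D, G, Bb

A fourth above D in this key is G.
A sixth above D in this key is Bb.
Together with the bass D, this spells G minor in second inversion.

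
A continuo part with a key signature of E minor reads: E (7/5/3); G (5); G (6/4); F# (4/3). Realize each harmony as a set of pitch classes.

E, G, B, D | G, B, D | G, C, E | F#, A, B, D

E (7/5/3): E, G, B, D.
G (5/3): G, B, D.
G (6/4): G, C, E.
F# (6/4/3): F#, A, B, D.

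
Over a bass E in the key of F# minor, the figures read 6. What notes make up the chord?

The written figures 6 are shorthand for 6/3: the 3 is implied.
A third above E in this key is G#.
A sixth above E in this key is C#.
Together with the bass E, this spells C# minor in first inversion.

E, G#, C#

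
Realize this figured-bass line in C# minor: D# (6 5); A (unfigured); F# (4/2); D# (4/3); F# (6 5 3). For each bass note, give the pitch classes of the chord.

D# (6/5/3): D#, F#, A, B.
A (5/3): A, C#, E.
F# (6/4/2): F#, G#, B, D#.
D# (6/4/3): D#, F#, G#, B.
F# (6/5/3): F#, A, C#, D#.

D#, F#, A, B | A, C#, E | F#, G#, B, D# | D#, F#, G#, B | F#, A, C#, D#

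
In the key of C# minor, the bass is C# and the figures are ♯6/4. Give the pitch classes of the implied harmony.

C#, F#, A#

A fourth above C# in this key is F#.
A sixth above C# in this key is A, raised to A# by the sharp.
Together with the bass C#, this spells F# major in second inversion.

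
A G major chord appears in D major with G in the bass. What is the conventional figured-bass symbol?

no figures

G is the root of G major, so the chord is in root position.
A triad in root position is figured 5/3, conventionally abbreviated (no figures — root-position triad).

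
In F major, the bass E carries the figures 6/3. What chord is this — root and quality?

C major

The figures 6/3 indicate a triad in first inversion.
In first inversion the root lies a sixth above the bass: a sixth above E in F major is C.
The chord tones are E, G, C, giving C major.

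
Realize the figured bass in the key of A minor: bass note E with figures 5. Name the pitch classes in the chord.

E, G, B

The written figures 5 are shorthand for 5/3: the 3 is implied.
A third above E in this key is G.
A fifth above E in this key is B.
Together with the bass E, this spells E minor in root position.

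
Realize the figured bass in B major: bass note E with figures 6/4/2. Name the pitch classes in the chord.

E, F#, A#, C#

A second above E in this key is F#.
A fourth above E in this key is A#.
A sixth above E in this key is C#.
Together with the bass E, this spells F# dominant seventh in third inversion.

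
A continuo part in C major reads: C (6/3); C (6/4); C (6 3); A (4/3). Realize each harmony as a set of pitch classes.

C, E, A | C, F, A | C, E, A | A, C, D, F

C (6/3): C, E, A.
C (6/4): C, F, A.
C (6/3): C, E, A.
A (6/4/3): A, C, D, F.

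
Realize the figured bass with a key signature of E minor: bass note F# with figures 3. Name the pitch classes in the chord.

F#, A, C

The written figures 3 are shorthand for 5/3: the 5 is implied.
A third above F# in this key is A.
A fifth above F# in this key is C.
Together with the bass F#, this spells F# diminished in root position.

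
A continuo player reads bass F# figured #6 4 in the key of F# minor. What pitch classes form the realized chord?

F#, B, D#

A fourth above F# in this key is B.
A sixth above F# in this key is D, raised to D# by the sharp.
Together with the bass F#, this spells B major in second inversion.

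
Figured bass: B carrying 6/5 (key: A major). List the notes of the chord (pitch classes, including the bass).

B, D, F#, G#

The written figures 6/5 are shorthand for 6/5/3: the 3 is implied.
A third above B in this key is D.
A fifth above B in this key is F#.
A sixth above B in this key is G#.
Together with the bass B, this spells G# half-diminished seventh in first inversion.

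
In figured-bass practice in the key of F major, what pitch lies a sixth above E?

Counting 5 letter steps above E lands on C; in F major, that letter is C.

C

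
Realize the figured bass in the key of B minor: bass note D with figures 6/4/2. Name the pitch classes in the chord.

D, E, G, B

A second above D in this key is E.
A fourth above D in this key is G.
A sixth above D in this key is B.
Together with the bass D, this spells E minor seventh in third inversion.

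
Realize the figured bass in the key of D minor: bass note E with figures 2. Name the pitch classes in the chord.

The written figures 2 are shorthand for 6/4/2: the 6/4 are implied.
A second above E in this key is F.
A fourth above E in this key is A.
A sixth above E in this key is C.
Together with the bass E, this spells F major seventh in third inversion.

E, F, A, C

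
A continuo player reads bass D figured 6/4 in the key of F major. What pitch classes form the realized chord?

D, G, Bb

A fourth above D in this key is G.
A sixth above D in this key is Bb.
Together with the bass D, this spells G minor in second inversion.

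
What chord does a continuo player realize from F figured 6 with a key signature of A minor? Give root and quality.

The figures 6 indicate a triad in first inversion.
In first inversion the root lies a sixth above the bass: a sixth above F in A minor is D.
The chord tones are F, A, D, giving D minor.

D minor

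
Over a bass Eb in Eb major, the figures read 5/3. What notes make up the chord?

Eb, G, Bb

A third above Eb in this key is G.
A fifth above Eb in this key is Bb.
Together with the bass Eb, this spells Eb major in root position.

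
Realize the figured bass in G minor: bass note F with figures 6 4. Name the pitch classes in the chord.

F, Bb, D

A fourth above F in this key is Bb.
A sixth above F in this key is D.
Together with the bass F, this spells Bb major in second inversion.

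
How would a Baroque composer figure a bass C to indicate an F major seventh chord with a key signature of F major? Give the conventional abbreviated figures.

4/3

C is the fifth of F major seventh, so the chord is in second inversion.
A seventh chord in second inversion is figured 6/4/3, conventionally abbreviated 4/3.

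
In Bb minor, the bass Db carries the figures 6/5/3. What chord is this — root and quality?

The figures 6/5/3 indicate a seventh chord in first inversion.
In first inversion the root lies a sixth above the bass: a sixth above Db in Bb minor is Bb.
The chord tones are Db, F, Ab, Bb, giving Bb minor seventh.

Bb minor seventh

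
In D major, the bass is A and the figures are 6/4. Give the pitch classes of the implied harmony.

A fourth above A in this key is D.
A sixth above A in this key is F#.
Together with the bass A, this spells D major in second inversion.

A, D, F#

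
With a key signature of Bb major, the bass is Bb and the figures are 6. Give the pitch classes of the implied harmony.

Bb, D, G

The written figures 6 are shorthand for 6/3: the 3 is implied.
A third above Bb in this key is D.
A sixth above Bb in this key is G.
Together with the bass Bb, this spells G minor in first inversion.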